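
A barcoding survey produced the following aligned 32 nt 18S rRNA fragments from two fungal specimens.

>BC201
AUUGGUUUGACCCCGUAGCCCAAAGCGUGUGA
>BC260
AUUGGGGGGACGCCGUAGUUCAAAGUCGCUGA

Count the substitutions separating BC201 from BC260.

10

The sequences differ at positions 6 (U/G), 7 (U/G), 8 (U/G), 12 (C/G), 19 (C/U), 20 (C/U), 26 (C/U), 27 (G/C), 28 (U/G), 29 (G/C).
That gives 10 mismatches out of 32 aligned sites, so the Hamming distance is 10.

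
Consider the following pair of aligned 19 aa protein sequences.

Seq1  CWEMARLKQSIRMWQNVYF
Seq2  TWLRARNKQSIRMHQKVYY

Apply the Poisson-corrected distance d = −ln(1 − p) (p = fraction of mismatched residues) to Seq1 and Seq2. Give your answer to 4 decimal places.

0.4595

Differing sites — 1:C/T; 3:E/L; 4:M/R; 7:L/N; 14:W/H; 16:N/K; 19:F/Y.
p = 7/19 = 0.368421.
d = −ln(1 − 0.368421) = −ln(0.631579) = 0.4595.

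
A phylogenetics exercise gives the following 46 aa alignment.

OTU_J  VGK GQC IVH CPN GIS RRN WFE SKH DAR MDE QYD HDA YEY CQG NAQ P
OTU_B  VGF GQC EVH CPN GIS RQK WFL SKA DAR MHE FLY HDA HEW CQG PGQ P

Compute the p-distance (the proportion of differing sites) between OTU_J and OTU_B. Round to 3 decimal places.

Mismatches occur at site 3 (K→F), site 7 (I→E), site 17 (R→Q), site 18 (N→K), site 21 (E→L), site 24 (H→A), site 29 (D→H), site 31 (Q→F), site 32 (Y→L), site 33 (D→Y), site 37 (Y→H), site 39 (Y→W), site 43 (N→P), site 44 (A→G).
There are 14 differences over 46 sites, so p = 14/46 = 0.304.

0.304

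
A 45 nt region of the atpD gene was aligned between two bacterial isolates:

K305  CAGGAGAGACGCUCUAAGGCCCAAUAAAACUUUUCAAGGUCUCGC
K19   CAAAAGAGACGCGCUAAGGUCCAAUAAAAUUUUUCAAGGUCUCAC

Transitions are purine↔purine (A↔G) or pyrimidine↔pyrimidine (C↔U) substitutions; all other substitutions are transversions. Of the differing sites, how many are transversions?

Differing sites — 3:G/A (Ti); 4:G/A (Ti); 13:U/G (Tv); 20:C/U (Ti); 30:C/U (Ti); 44:G/A (Ti).
Of the 6 differences, 5 transitions and 1 transversion, so the answer is 1.

1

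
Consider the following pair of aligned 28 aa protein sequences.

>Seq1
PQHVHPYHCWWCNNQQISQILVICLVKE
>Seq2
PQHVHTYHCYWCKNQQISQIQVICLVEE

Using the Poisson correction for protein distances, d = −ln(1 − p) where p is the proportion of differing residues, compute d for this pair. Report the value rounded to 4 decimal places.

0.1967

Differing sites — 6:P/T; 10:W/Y; 13:N/K; 21:L/Q; 27:K/E.
p = 5/28 = 0.178571.
d = −ln(1 − 0.178571) = −ln(0.821429) = 0.1967.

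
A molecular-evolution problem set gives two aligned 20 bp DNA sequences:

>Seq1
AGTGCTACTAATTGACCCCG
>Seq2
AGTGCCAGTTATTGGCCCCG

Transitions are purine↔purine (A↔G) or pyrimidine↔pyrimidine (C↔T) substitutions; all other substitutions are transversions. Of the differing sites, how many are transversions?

2

Mismatches occur at site 6 (T↔C, transition), site 8 (C↔G, transversion), site 10 (A↔T, transversion), site 15 (A↔G, transition).
Of the 4 differences, 2 transitions and 2 transversions, so the answer is 2.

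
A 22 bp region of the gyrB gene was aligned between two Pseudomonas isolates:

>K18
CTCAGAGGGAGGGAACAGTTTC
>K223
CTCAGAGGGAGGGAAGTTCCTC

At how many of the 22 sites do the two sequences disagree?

5

The sequences differ at positions 16 (C/G), 17 (A/T), 18 (G/T), 19 (T/C), 20 (T/C).
That gives 5 mismatches out of 22 aligned sites, so the Hamming distance is 5.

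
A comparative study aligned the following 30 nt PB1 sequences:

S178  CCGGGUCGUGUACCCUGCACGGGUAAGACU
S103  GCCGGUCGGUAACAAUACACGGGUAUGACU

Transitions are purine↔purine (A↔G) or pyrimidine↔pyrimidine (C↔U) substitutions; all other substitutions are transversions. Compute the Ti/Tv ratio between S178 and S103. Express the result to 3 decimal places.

Differing sites — 1:C/G (Tv); 3:G/C (Tv); 9:U/G (Tv); 10:G/U (Tv); 11:U/A (Tv); 14:C/A (Tv); 15:C/A (Tv); 17:G/A (Ti); 26:A/U (Tv).
Of the 9 differences, 1 transition and 8 transversions, so Ti/Tv = 1/8 = 0.125.

0.125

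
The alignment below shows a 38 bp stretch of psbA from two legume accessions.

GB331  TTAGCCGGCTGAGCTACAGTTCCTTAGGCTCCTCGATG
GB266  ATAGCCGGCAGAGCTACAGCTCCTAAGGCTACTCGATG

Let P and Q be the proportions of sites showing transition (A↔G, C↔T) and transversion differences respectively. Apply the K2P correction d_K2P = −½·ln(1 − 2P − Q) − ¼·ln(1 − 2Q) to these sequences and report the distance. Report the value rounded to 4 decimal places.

Differing sites — 1:T/A (Tv); 10:T/A (Tv); 20:T/C (Ti); 25:T/A (Tv); 31:C/A (Tv).
Of the 5 differences, 1 transition and 4 transversions over 38 sites: P = 1/38 = 0.026316, Q = 4/38 = 0.105263.
d = −0.5·ln(0.842105) − 0.25·ln(0.789474) = −0.5·(-0.171851) − 0.25·(-0.236388) = 0.1450.

0.1450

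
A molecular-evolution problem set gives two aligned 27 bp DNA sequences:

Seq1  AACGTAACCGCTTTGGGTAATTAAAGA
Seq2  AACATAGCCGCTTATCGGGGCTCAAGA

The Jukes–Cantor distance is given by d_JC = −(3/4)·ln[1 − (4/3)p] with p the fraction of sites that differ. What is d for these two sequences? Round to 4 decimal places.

Differing sites — 4:G/A; 7:A/G; 14:T/A; 15:G/T; 16:G/C; 18:T/G; 19:A/G; 20:A/G; 21:T/C; 23:A/C.
p = 10/27 = 0.370370.
d = −0.75 · ln(1 − (4/3)·0.370370) = −0.75 · ln(0.506173) = −0.75 · (-0.680877) = 0.5107.

0.5107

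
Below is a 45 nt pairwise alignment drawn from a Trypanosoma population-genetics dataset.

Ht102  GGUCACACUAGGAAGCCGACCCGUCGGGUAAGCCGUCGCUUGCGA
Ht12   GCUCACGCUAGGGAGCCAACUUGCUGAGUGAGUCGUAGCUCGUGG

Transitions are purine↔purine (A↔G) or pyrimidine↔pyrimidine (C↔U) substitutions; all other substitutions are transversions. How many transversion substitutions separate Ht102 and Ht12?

2

Differing sites — 2:G/C (Tv); 7:A/G (Ti); 13:A/G (Ti); 18:G/A (Ti); 21:C/U (Ti); 22:C/U (Ti); 24:U/C (Ti); 25:C/U (Ti); 27:G/A (Ti); 30:A/G (Ti); 33:C/U (Ti); 37:C/A (Tv); 41:U/C (Ti); 43:C/U (Ti); 45:A/G (Ti).
Of the 15 differences, 13 transitions and 2 transversions, so the answer is 2.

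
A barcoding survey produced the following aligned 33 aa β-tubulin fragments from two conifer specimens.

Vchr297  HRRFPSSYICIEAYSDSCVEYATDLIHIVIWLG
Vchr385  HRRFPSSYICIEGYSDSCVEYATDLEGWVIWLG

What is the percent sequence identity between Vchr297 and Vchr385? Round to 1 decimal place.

87.9%

The sequences differ at positions 13 (A/G), 26 (I/E), 27 (H/G), 28 (I/W).
29 of the 33 sites match, so the percent identity is 29/33 × 100 = 87.9%.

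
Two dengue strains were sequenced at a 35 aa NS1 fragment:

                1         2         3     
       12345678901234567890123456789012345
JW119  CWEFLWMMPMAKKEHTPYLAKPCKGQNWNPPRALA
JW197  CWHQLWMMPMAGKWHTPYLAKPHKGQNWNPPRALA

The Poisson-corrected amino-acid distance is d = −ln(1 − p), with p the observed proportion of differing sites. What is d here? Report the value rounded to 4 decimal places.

Differing sites — 3:E/H; 4:F/Q; 12:K/G; 14:E/W; 23:C/H.
p = 5/35 = 0.142857.
d = −ln(1 − 0.142857) = −ln(0.857143) = 0.1542.

0.1542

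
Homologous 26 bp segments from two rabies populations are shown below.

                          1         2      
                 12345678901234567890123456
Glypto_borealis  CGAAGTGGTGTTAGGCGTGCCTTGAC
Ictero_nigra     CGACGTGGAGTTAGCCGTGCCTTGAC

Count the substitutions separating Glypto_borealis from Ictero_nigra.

3

The sequences differ at positions 4 (A/C), 9 (T/A), 15 (G/C).
That gives 3 mismatches out of 26 aligned sites, so the Hamming distance is 3.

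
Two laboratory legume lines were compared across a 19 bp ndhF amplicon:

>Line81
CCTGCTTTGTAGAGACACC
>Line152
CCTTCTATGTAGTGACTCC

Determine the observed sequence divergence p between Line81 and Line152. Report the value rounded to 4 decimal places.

0.2105

The sequences differ at positions 4 (G/T), 7 (T/A), 13 (A/T), 17 (A/T).
There are 4 differences over 19 sites, so p = 4/19 = 0.2105.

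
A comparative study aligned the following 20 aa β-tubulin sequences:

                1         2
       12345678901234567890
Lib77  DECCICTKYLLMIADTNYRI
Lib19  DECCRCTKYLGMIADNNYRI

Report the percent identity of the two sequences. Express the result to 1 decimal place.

85.0%

The sequences differ at positions 5 (I/R), 11 (L/G), 16 (T/N).
17 of the 20 sites match, so the percent identity is 17/20 × 100 = 85.0%.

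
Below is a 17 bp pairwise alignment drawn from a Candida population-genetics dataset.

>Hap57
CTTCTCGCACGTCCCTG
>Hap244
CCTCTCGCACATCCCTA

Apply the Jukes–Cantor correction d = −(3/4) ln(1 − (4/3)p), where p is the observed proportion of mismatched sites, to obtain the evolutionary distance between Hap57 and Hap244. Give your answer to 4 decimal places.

Differing sites — 2:T/C; 11:G/A; 17:G/A.
p = 3/17 = 0.176471.
d = −0.75 · ln(1 − (4/3)·0.176471) = −0.75 · ln(0.764705) = −0.75 · (-0.268265) = 0.2012.

0.2012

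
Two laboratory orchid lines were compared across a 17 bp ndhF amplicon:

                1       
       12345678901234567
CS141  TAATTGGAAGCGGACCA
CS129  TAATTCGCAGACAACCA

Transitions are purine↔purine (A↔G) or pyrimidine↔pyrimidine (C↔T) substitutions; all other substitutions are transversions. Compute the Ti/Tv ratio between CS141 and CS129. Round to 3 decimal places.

Mismatches occur at site 6 (G/C, transversion), site 8 (A/C, transversion), site 11 (C/A, transversion), site 12 (G/C, transversion), site 13 (G/A, transition).
Of the 5 differences, 1 transition and 4 transversions, so Ti/Tv = 1/4 = 0.250.

0.250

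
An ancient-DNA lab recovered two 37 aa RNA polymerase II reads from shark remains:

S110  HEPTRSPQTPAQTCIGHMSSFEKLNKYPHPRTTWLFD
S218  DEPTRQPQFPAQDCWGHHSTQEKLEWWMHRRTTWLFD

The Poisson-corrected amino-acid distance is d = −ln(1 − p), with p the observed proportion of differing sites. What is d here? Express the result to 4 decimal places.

Mismatches occur at site 1 (H↔D), site 6 (S↔Q), site 9 (T↔F), site 13 (T↔D), site 15 (I↔W), site 18 (M↔H), site 20 (S↔T), site 21 (F↔Q), site 25 (N↔E), site 26 (K↔W), site 27 (Y↔W), site 28 (P↔M), site 30 (P↔R).
p = 13/37 = 0.351351.
d = −ln(1 − 0.351351) = −ln(0.648649) = 0.4329.

0.4329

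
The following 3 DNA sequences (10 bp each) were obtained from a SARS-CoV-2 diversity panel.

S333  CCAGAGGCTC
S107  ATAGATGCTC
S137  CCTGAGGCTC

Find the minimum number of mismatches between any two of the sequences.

Pairwise Hamming distances:
  S333 vs S107: 3
  S333 vs S137: 1
  S107 vs S137: 4
The smallest is 1, between S333 and S137.

1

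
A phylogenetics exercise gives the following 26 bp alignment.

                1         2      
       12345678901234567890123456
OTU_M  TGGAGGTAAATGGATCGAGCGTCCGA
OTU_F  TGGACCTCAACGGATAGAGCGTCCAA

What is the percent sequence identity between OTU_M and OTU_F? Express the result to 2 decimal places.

76.92%

Differing sites — 5:G/C; 6:G/C; 8:A/C; 11:T/C; 16:C/A; 25:G/A.
20 of the 26 sites match, so the percent identity is 20/26 × 100 = 76.92%.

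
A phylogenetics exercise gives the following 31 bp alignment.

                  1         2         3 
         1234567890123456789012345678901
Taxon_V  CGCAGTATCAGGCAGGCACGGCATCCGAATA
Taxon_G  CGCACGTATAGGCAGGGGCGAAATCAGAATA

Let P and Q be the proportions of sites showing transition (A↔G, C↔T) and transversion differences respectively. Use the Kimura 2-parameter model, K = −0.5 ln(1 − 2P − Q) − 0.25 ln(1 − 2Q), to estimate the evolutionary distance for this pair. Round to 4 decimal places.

Differing sites — 5:G/C (Tv); 6:T/G (Tv); 7:A/T (Tv); 8:T/A (Tv); 9:C/T (Ti); 17:C/G (Tv); 18:A/G (Ti); 21:G/A (Ti); 22:C/A (Tv); 26:C/A (Tv).
Of the 10 differences, 3 transitions and 7 transversions over 31 sites: P = 3/31 = 0.096774, Q = 7/31 = 0.225806.
d = −0.5·ln(0.580646) − 0.25·ln(0.548388) = −0.5·(-0.543614) − 0.25·(-0.600772) = 0.4220.

0.4220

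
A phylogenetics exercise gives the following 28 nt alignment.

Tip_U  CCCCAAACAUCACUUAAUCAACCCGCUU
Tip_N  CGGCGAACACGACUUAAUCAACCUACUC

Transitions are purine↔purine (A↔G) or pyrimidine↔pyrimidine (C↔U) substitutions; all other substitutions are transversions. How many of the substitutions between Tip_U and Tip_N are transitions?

5

Mismatches occur at site 2 (C→G, transversion), site 3 (C→G, transversion), site 5 (A→G, transition), site 10 (U→C, transition), site 11 (C→G, transversion), site 24 (C→U, transition), site 25 (G→A, transition), site 28 (U→C, transition).
Of the 8 differences, 5 transitions and 3 transversions, so the answer is 5.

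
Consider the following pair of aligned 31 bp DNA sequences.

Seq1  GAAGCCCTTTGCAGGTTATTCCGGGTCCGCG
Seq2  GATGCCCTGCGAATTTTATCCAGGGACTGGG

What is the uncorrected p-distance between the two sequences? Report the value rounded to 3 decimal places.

0.355

Differing sites — 3:A/T; 9:T/G; 10:T/C; 12:C/A; 14:G/T; 15:G/T; 20:T/C; 22:C/A; 26:T/A; 28:C/T; 30:C/G.
There are 11 differences over 31 sites, so p = 11/31 = 0.355.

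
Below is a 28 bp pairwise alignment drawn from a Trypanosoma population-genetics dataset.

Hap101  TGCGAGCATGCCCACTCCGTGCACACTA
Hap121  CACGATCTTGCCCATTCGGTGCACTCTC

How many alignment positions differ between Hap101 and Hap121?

8

Differing sites — 1:T/C; 2:G/A; 6:G/T; 8:A/T; 15:C/T; 18:C/G; 25:A/T; 28:A/C.
That gives 8 mismatches out of 28 aligned sites, so the Hamming distance is 8.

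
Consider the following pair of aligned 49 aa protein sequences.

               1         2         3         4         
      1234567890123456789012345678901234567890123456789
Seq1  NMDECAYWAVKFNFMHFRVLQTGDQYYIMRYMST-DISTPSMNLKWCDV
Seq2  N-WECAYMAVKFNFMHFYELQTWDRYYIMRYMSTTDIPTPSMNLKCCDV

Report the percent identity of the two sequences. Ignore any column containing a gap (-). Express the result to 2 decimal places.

Excluding the 2 gap columns leaves 47 comparable sites.
Differing sites — 3:D/W; 8:W/M; 18:R/Y; 19:V/E; 23:G/W; 25:Q/R; 38:S/P; 46:W/C.
39 of the 47 comparable sites match, so the percent identity is 39/47 × 100 = 82.98%.

82.98%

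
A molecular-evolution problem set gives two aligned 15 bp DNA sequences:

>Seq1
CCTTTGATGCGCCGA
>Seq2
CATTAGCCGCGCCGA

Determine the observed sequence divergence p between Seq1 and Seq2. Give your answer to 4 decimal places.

Mismatches occur at site 2 (C→A), site 5 (T→A), site 7 (A→C), site 8 (T→C).
There are 4 differences over 15 sites, so p = 4/15 = 0.2667.

0.2667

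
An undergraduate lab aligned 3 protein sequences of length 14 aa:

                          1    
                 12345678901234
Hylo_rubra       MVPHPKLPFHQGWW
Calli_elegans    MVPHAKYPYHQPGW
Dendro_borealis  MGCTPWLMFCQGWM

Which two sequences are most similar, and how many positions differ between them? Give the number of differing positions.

5

Pairwise Hamming distances:
  Hylo_rubra vs Calli_elegans: 5
  Hylo_rubra vs Dendro_borealis: 7
  Calli_elegans vs Dendro_borealis: 12
The smallest is 5, between Hylo_rubra and Calli_elegans.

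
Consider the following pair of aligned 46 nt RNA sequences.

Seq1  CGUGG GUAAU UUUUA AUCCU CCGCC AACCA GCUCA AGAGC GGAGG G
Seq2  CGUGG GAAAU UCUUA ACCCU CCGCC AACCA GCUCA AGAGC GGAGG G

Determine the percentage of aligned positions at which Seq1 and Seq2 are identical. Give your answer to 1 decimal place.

Mismatches occur at site 7 (U↔A), site 12 (U↔C), site 17 (U↔C).
43 of the 46 sites match, so the percent identity is 43/46 × 100 = 93.5%.

93.5%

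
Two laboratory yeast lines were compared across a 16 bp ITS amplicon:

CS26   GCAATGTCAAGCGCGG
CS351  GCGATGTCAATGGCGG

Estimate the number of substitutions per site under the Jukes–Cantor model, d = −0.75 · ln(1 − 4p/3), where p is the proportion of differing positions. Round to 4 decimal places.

Mismatches occur at site 3 (A↔G), site 11 (G↔T), site 12 (C↔G).
p = 3/16 = 0.187500.
d = −0.75 · ln(1 − (4/3)·0.187500) = −0.75 · ln(0.750000) = −0.75 · (-0.287682) = 0.2158.

0.2158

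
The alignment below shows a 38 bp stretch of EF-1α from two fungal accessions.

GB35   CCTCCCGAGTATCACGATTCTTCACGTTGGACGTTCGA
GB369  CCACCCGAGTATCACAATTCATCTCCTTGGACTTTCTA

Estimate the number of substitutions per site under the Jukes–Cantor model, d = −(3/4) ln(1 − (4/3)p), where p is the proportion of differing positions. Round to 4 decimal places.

Differing sites — 3:T/A; 16:G/A; 21:T/A; 24:A/T; 26:G/C; 33:G/T; 37:G/T.
p = 7/38 = 0.184211.
d = −0.75 · ln(1 − (4/3)·0.184211) = −0.75 · ln(0.754385) = −0.75 · (-0.281852) = 0.2114.

0.2114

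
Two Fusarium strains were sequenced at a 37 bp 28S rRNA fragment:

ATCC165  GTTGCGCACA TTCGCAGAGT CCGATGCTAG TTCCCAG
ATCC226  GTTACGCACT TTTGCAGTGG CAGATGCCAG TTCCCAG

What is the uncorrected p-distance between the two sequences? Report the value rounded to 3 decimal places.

0.189

Mismatches occur at site 4 (G/A), site 10 (A/T), site 13 (C/T), site 18 (A/T), site 20 (T/G), site 22 (C/A), site 28 (T/C).
There are 7 differences over 37 sites, so p = 7/37 = 0.189.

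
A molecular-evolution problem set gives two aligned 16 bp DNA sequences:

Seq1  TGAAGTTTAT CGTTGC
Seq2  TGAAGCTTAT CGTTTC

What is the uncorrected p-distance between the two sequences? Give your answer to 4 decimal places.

0.1250

The sequences differ at positions 6 (T/C), 15 (G/T).
There are 2 differences over 16 sites, so p = 2/16 = 0.1250.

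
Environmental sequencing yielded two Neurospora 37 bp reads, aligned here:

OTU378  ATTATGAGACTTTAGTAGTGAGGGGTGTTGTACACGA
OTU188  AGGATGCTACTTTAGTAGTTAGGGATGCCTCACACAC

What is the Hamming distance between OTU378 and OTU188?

12

The sequences differ at positions 2 (T/G), 3 (T/G), 7 (A/C), 8 (G/T), 20 (G/T), 25 (G/A), 28 (T/C), 29 (T/C), 30 (G/T), 31 (T/C), 36 (G/A), 37 (A/C).
That gives 12 mismatches out of 37 aligned sites, so the Hamming distance is 12.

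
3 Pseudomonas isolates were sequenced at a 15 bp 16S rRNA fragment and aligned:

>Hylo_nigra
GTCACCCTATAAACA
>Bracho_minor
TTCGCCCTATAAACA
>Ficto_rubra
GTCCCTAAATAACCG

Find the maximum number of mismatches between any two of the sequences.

7

Pairwise Hamming distances:
  Hylo_nigra vs Bracho_minor: 2
  Hylo_nigra vs Ficto_rubra: 6
  Bracho_minor vs Ficto_rubra: 7
The largest is 7, between Bracho_minor and Ficto_rubra.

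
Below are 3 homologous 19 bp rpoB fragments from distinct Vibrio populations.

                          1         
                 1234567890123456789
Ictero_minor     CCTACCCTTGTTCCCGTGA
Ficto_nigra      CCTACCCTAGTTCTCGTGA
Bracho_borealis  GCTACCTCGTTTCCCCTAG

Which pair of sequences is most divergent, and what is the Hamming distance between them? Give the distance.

Pairwise Hamming distances:
  Ictero_minor vs Ficto_nigra: 2
  Ictero_minor vs Bracho_borealis: 8
  Ficto_nigra vs Bracho_borealis: 9
The largest is 9, between Ficto_nigra and Bracho_borealis.

9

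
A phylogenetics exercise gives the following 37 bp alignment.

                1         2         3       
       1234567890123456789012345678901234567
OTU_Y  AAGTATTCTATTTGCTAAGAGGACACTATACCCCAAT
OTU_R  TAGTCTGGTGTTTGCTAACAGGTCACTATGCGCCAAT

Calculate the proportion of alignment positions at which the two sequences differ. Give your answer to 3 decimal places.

Differing sites — 1:A/T; 5:A/C; 7:T/G; 8:C/G; 10:A/G; 19:G/C; 23:A/T; 30:A/G; 32:C/G.
There are 9 differences over 37 sites, so p = 9/37 = 0.243.

0.243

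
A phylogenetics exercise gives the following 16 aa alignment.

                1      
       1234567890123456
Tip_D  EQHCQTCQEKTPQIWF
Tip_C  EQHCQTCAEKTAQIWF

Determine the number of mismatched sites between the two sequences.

Differing sites — 8:Q/A; 12:P/A.
That gives 2 mismatches out of 16 aligned sites, so the Hamming distance is 2.

2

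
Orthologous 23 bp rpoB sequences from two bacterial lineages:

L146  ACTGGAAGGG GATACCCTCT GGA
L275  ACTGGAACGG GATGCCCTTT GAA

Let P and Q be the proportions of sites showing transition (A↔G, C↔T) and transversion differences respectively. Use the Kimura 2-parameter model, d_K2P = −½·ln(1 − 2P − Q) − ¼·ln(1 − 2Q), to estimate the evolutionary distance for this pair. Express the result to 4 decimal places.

0.2042

Mismatches occur at site 8 (G→C, transversion), site 14 (A→G, transition), site 19 (C→T, transition), site 22 (G→A, transition).
Of the 4 differences, 3 transitions and 1 transversion over 23 sites: P = 3/23 = 0.130435, Q = 1/23 = 0.043478.
d = −0.5·ln(0.695652) − 0.25·ln(0.913044) = −0.5·(-0.362906) − 0.25·(-0.090971) = 0.2042.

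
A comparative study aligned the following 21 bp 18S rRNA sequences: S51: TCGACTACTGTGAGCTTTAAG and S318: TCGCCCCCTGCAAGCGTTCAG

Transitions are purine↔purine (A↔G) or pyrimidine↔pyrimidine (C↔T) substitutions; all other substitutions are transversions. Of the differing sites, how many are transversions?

4

Mismatches occur at site 4 (A↔C, transversion), site 6 (T↔C, transition), site 7 (A↔C, transversion), site 11 (T↔C, transition), site 12 (G↔A, transition), site 16 (T↔G, transversion), site 19 (A↔C, transversion).
Of the 7 differences, 3 transitions and 4 transversions, so the answer is 4.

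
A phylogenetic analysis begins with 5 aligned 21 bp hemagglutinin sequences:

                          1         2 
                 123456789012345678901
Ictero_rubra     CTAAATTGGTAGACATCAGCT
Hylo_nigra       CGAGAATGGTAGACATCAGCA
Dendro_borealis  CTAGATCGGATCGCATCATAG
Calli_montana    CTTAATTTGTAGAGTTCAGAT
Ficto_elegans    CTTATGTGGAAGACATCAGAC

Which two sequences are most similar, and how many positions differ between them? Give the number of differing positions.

4

Pairwise Hamming distances:
  Ictero_rubra vs Hylo_nigra: 4
  Ictero_rubra vs Dendro_borealis: 9
  Ictero_rubra vs Calli_montana: 5
  Ictero_rubra vs Ficto_elegans: 6
  Hylo_nigra vs Dendro_borealis: 10
  Hylo_nigra vs Calli_montana: 9
  Hylo_nigra vs Ficto_elegans: 8
  Dendro_borealis vs Calli_montana: 12
  Dendro_borealis vs Ficto_elegans: 10
  Calli_montana vs Ficto_elegans: 7
The smallest is 4, between Ictero_rubra and Hylo_nigra.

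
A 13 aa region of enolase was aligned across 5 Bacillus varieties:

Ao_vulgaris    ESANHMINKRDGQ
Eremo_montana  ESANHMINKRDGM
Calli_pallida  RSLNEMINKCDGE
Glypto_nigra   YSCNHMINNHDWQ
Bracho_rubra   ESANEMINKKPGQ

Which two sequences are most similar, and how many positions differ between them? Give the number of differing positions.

1

Pairwise Hamming distances:
  Ao_vulgaris vs Eremo_montana: 1
  Ao_vulgaris vs Calli_pallida: 5
  Ao_vulgaris vs Glypto_nigra: 5
  Ao_vulgaris vs Bracho_rubra: 3
  Eremo_montana vs Calli_pallida: 5
  Eremo_montana vs Glypto_nigra: 6
  Eremo_montana vs Bracho_rubra: 4
  Calli_pallida vs Glypto_nigra: 7
  Calli_pallida vs Bracho_rubra: 5
  Glypto_nigra vs Bracho_rubra: 7
The smallest is 1, between Ao_vulgaris and Eremo_montana.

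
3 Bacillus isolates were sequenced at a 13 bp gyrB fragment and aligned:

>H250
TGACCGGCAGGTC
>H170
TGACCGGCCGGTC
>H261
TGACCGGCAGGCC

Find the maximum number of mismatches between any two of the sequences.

Pairwise Hamming distances:
  H250 vs H170: 1
  H250 vs H261: 1
  H170 vs H261: 2
The largest is 2, between H170 and H261.

2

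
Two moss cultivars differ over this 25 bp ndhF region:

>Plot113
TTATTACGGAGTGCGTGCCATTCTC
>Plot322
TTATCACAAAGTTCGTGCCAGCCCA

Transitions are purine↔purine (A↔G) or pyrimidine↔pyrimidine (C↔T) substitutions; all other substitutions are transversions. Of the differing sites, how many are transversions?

3

The sequences differ at positions 5 (T/C, transition), 8 (G/A, transition), 9 (G/A, transition), 13 (G/T, transversion), 21 (T/G, transversion), 22 (T/C, transition), 24 (T/C, transition), 25 (C/A, transversion).
Of the 8 differences, 5 transitions and 3 transversions, so the answer is 3.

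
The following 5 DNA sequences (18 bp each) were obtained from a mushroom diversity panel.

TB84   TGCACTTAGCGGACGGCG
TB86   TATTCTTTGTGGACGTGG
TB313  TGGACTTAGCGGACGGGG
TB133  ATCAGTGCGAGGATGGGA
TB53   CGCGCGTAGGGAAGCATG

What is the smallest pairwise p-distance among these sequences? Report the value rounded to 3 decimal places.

0.111

Pairwise Hamming distances:
  TB84 vs TB86: 7
  TB84 vs TB313: 2
  TB84 vs TB133: 9
  TB84 vs TB53: 9
  TB86 vs TB313: 6
  TB86 vs TB133: 11
  TB86 vs TB53: 12
  TB313 vs TB133: 9
  TB313 vs TB53: 10
  TB133 vs TB53: 14
The smallest is 2 mismatches, between TB84 and TB313; p = 2/18 = 0.111.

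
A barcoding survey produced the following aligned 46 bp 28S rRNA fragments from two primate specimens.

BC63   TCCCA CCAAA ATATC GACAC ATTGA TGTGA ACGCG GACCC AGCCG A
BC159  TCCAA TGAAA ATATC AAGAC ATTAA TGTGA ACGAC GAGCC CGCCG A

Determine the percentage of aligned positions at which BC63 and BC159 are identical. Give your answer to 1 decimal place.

The sequences differ at positions 4 (C/A), 6 (C/T), 7 (C/G), 16 (G/A), 18 (C/G), 24 (G/A), 34 (C/A), 35 (G/C), 38 (C/G), 41 (A/C).
36 of the 46 sites match, so the percent identity is 36/46 × 100 = 78.3%.

78.3%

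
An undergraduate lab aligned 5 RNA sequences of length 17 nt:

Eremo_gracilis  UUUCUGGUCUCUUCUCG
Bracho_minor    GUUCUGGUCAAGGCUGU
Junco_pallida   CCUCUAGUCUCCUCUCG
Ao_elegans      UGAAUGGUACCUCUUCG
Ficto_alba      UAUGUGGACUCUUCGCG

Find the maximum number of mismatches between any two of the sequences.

Pairwise Hamming distances:
  Eremo_gracilis vs Bracho_minor: 7
  Eremo_gracilis vs Junco_pallida: 4
  Eremo_gracilis vs Ao_elegans: 7
  Eremo_gracilis vs Ficto_alba: 4
  Bracho_minor vs Junco_pallida: 9
  Bracho_minor vs Ao_elegans: 12
  Bracho_minor vs Ficto_alba: 11
  Junco_pallida vs Ao_elegans: 10
  Junco_pallida vs Ficto_alba: 7
  Ao_elegans vs Ficto_alba: 9
The largest is 12, between Bracho_minor and Ao_elegans.

12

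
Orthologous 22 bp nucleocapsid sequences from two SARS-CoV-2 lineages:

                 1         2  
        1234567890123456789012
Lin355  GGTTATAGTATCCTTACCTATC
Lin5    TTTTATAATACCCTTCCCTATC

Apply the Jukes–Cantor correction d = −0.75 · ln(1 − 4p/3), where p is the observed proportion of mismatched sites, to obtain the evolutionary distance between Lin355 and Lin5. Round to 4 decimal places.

0.2708

Differing sites — 1:G/T; 2:G/T; 8:G/A; 11:T/C; 16:A/C.
p = 5/22 = 0.227273.
d = −0.75 · ln(1 − (4/3)·0.227273) = −0.75 · ln(0.696969) = −0.75 · (-0.361014) = 0.2708.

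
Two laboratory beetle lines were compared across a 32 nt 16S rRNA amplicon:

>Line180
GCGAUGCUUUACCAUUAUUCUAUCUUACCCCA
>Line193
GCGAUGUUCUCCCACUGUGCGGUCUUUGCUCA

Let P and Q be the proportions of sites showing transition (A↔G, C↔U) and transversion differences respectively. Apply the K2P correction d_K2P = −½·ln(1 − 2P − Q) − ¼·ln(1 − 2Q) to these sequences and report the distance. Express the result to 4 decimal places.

Mismatches occur at site 7 (C↔U, transition), site 9 (U↔C, transition), site 11 (A↔C, transversion), site 15 (U↔C, transition), site 17 (A↔G, transition), site 19 (U↔G, transversion), site 21 (U↔G, transversion), site 22 (A↔G, transition), site 27 (A↔U, transversion), site 28 (C↔G, transversion), site 30 (C↔U, transition).
Of the 11 differences, 6 transitions and 5 transversions over 32 sites: P = 6/32 = 0.187500, Q = 5/32 = 0.156250.
d = −0.5·ln(0.468750) − 0.25·ln(0.687500) = −0.5·(-0.757686) − 0.25·(-0.374693) = 0.4725.

0.4725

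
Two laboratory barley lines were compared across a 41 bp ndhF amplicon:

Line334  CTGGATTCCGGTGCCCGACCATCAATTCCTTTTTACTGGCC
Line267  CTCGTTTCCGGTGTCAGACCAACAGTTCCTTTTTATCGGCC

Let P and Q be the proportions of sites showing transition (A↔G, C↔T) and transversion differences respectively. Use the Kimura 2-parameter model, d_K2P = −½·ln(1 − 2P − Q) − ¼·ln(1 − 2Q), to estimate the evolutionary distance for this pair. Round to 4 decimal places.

Mismatches occur at site 3 (G↔C, transversion), site 5 (A↔T, transversion), site 14 (C↔T, transition), site 16 (C↔A, transversion), site 22 (T↔A, transversion), site 25 (A↔G, transition), site 36 (C↔T, transition), site 37 (T↔C, transition).
Of the 8 differences, 4 transitions and 4 transversions over 41 sites: P = 4/41 = 0.097561, Q = 4/41 = 0.097561.
d = −0.5·ln(0.707317) − 0.25·ln(0.804878) = −0.5·(-0.346276) − 0.25·(-0.217065) = 0.2274.

0.2274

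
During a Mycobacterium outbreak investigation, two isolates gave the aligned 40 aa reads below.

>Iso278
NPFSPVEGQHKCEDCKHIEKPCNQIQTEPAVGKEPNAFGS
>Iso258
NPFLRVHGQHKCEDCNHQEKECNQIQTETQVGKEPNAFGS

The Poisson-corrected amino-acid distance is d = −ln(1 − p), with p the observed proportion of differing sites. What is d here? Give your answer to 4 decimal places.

The sequences differ at positions 4 (S/L), 5 (P/R), 7 (E/H), 16 (K/N), 18 (I/Q), 21 (P/E), 29 (P/T), 30 (A/Q).
p = 8/40 = 0.200000.
d = −ln(1 − 0.200000) = −ln(0.800000) = 0.2231.

0.2231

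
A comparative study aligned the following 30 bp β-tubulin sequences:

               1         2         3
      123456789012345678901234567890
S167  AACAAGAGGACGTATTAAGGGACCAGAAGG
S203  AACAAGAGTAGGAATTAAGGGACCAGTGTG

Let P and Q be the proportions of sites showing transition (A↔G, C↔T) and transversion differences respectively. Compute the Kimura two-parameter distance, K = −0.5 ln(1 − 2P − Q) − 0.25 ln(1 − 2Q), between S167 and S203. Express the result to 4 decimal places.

Mismatches occur at site 9 (G→T, transversion), site 11 (C→G, transversion), site 13 (T→A, transversion), site 27 (A→T, transversion), site 28 (A→G, transition), site 29 (G→T, transversion).
Of the 6 differences, 1 transition and 5 transversions over 30 sites: P = 1/30 = 0.033333, Q = 5/30 = 0.166667.
d = −0.5·ln(0.766667) − 0.25·ln(0.666666) = −0.5·(-0.265703) − 0.25·(-0.405466) = 0.2342.

0.2342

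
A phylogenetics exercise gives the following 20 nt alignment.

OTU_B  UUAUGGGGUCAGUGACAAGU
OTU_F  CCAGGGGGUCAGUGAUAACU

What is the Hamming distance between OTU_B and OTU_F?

5

The sequences differ at positions 1 (U/C), 2 (U/C), 4 (U/G), 16 (C/U), 19 (G/C).
That gives 5 mismatches out of 20 aligned sites, so the Hamming distance is 5.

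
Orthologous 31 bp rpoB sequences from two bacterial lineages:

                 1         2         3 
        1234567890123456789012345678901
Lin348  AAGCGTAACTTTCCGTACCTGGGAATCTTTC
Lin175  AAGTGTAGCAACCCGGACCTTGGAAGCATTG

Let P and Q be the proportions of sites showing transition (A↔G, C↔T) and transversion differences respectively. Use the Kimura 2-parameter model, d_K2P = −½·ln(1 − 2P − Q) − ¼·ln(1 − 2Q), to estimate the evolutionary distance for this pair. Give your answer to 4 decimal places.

The sequences differ at positions 4 (C/T, transition), 8 (A/G, transition), 10 (T/A, transversion), 11 (T/A, transversion), 12 (T/C, transition), 16 (T/G, transversion), 21 (G/T, transversion), 26 (T/G, transversion), 28 (T/A, transversion), 31 (C/G, transversion).
Of the 10 differences, 3 transitions and 7 transversions over 31 sites: P = 3/31 = 0.096774, Q = 7/31 = 0.225806.
d = −0.5·ln(0.580646) − 0.25·ln(0.548388) = −0.5·(-0.543614) − 0.25·(-0.600772) = 0.4220.

0.4220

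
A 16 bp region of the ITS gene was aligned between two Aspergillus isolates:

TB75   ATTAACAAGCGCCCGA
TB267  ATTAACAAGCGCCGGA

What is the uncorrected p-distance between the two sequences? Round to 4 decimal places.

Differing sites — 14:C/G.
There are 1 differences over 16 sites, so p = 1/16 = 0.0625.

0.0625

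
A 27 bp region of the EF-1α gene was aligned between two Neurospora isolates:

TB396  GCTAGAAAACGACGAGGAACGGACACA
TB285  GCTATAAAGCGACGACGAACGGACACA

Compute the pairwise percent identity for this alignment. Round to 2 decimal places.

The sequences differ at positions 5 (G/T), 9 (A/G), 16 (G/C).
24 of the 27 sites match, so the percent identity is 24/27 × 100 = 88.89%.

88.89%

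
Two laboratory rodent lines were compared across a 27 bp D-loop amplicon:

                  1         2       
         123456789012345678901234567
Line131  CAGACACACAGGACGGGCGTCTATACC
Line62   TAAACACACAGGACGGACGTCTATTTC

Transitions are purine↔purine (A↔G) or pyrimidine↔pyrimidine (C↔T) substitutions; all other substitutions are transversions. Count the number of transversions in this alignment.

Differing sites — 1:C/T (Ti); 3:G/A (Ti); 17:G/A (Ti); 25:A/T (Tv); 26:C/T (Ti).
Of the 5 differences, 4 transitions and 1 transversion, so the answer is 1.

1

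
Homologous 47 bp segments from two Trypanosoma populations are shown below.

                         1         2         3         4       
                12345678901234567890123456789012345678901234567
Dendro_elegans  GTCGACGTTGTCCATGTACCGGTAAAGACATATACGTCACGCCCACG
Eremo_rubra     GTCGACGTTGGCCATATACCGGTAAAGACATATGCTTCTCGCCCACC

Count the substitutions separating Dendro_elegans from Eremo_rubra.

6

Differing sites — 11:T/G; 16:G/A; 34:A/G; 36:G/T; 39:A/T; 47:G/C.
That gives 6 mismatches out of 47 aligned sites, so the Hamming distance is 6.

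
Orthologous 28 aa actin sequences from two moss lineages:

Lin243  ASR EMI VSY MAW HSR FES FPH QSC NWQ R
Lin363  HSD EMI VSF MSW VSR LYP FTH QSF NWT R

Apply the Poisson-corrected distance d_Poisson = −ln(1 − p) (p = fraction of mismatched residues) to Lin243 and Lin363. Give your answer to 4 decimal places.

The sequences differ at positions 1 (A/H), 3 (R/D), 9 (Y/F), 11 (A/S), 13 (H/V), 16 (F/L), 17 (E/Y), 18 (S/P), 20 (P/T), 24 (C/F), 27 (Q/T).
p = 11/28 = 0.392857.
d = −ln(1 − 0.392857) = −ln(0.607143) = 0.4990.

0.4990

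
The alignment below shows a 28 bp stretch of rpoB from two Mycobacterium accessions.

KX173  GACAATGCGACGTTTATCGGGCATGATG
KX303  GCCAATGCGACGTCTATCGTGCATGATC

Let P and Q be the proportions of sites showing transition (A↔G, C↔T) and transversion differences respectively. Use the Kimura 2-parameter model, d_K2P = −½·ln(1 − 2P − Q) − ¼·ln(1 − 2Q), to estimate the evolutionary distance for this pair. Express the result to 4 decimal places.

Differing sites — 2:A/C (Tv); 14:T/C (Ti); 20:G/T (Tv); 28:G/C (Tv).
Of the 4 differences, 1 transition and 3 transversions over 28 sites: P = 1/28 = 0.035714, Q = 3/28 = 0.107143.
d = −0.5·ln(0.821429) − 0.25·ln(0.785714) = −0.5·(-0.196710) − 0.25·(-0.241162) = 0.1586.

0.1586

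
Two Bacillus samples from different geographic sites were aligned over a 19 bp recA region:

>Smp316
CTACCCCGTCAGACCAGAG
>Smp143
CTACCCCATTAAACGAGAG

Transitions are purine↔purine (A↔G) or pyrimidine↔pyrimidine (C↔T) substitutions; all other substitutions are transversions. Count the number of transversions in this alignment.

1

The sequences differ at positions 8 (G/A, transition), 10 (C/T, transition), 12 (G/A, transition), 15 (C/G, transversion).
Of the 4 differences, 3 transitions and 1 transversion, so the answer is 1.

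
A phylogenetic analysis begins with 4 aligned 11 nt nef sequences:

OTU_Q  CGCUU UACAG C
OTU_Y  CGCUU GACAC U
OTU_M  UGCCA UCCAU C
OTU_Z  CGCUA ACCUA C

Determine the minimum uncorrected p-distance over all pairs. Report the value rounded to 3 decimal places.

0.273

Pairwise Hamming distances:
  OTU_Q vs OTU_Y: 3
  OTU_Q vs OTU_M: 5
  OTU_Q vs OTU_Z: 5
  OTU_Y vs OTU_M: 7
  OTU_Y vs OTU_Z: 6
  OTU_M vs OTU_Z: 5
The smallest is 3 mismatches, between OTU_Q and OTU_Y; p = 3/11 = 0.273.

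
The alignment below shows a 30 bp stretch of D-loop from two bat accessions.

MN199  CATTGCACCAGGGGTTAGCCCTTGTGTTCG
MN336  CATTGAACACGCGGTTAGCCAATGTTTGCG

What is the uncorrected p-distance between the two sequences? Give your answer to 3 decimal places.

Differing sites — 6:C/A; 9:C/A; 10:A/C; 12:G/C; 21:C/A; 22:T/A; 26:G/T; 28:T/G.
There are 8 differences over 30 sites, so p = 8/30 = 0.267.

0.267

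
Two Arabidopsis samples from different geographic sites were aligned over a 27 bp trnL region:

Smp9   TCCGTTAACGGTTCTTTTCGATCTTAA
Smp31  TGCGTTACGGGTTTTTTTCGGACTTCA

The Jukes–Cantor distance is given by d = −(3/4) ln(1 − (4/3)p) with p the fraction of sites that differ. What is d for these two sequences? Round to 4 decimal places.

0.3181

Mismatches occur at site 2 (C↔G), site 8 (A↔C), site 9 (C↔G), site 14 (C↔T), site 21 (A↔G), site 22 (T↔A), site 26 (A↔C).
p = 7/27 = 0.259259.
d = −0.75 · ln(1 − (4/3)·0.259259) = −0.75 · ln(0.654321) = −0.75 · (-0.424157) = 0.3181.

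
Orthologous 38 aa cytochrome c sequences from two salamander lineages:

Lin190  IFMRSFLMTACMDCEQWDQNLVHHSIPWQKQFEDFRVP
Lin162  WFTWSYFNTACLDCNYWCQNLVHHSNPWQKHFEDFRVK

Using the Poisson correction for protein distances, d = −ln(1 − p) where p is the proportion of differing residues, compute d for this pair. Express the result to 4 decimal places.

0.4187

Mismatches occur at site 1 (I↔W), site 3 (M↔T), site 4 (R↔W), site 6 (F↔Y), site 7 (L↔F), site 8 (M↔N), site 12 (M↔L), site 15 (E↔N), site 16 (Q↔Y), site 18 (D↔C), site 26 (I↔N), site 31 (Q↔H), site 38 (P↔K).
p = 13/38 = 0.342105.
d = −ln(1 − 0.342105) = −ln(0.657895) = 0.4187.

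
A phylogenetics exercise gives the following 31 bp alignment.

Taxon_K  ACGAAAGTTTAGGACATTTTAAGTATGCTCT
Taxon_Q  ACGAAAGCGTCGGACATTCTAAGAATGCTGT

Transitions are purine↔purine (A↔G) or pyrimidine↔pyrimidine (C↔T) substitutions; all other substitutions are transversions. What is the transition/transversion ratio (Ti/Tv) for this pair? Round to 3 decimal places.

The sequences differ at positions 8 (T/C, transition), 9 (T/G, transversion), 11 (A/C, transversion), 19 (T/C, transition), 24 (T/A, transversion), 30 (C/G, transversion).
Of the 6 differences, 2 transitions and 4 transversions, so Ti/Tv = 2/4 = 0.500.

0.500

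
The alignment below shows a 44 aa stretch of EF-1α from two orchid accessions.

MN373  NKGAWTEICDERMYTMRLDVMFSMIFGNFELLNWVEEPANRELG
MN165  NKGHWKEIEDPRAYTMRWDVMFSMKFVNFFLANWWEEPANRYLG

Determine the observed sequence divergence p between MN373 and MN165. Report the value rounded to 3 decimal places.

Mismatches occur at site 4 (A→H), site 6 (T→K), site 9 (C→E), site 11 (E→P), site 13 (M→A), site 18 (L→W), site 25 (I→K), site 27 (G→V), site 30 (E→F), site 32 (L→A), site 35 (V→W), site 42 (E→Y).
There are 12 differences over 44 sites, so p = 12/44 = 0.273.

0.273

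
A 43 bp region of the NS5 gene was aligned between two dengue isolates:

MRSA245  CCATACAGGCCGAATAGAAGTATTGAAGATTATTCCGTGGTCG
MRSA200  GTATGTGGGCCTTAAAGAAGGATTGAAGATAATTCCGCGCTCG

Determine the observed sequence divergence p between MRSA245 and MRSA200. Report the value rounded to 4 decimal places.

Mismatches occur at site 1 (C/G), site 2 (C/T), site 5 (A/G), site 6 (C/T), site 7 (A/G), site 12 (G/T), site 13 (A/T), site 15 (T/A), site 21 (T/G), site 31 (T/A), site 38 (T/C), site 40 (G/C).
There are 12 differences over 43 sites, so p = 12/43 = 0.2791.

0.2791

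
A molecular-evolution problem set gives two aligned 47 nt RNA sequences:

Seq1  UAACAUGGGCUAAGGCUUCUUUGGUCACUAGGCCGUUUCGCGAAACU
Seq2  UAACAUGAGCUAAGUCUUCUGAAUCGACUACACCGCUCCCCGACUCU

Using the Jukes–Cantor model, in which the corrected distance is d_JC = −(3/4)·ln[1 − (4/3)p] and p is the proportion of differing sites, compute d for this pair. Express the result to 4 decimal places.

0.4157

Mismatches occur at site 8 (G→A), site 15 (G→U), site 21 (U→G), site 22 (U→A), site 23 (G→A), site 24 (G→U), site 25 (U→C), site 26 (C→G), site 31 (G→C), site 32 (G→A), site 36 (U→C), site 38 (U→C), site 40 (G→C), site 44 (A→C), site 45 (A→U).
p = 15/47 = 0.319149.
d = −0.75 · ln(1 − (4/3)·0.319149) = −0.75 · ln(0.574468) = −0.75 · (-0.554311) = 0.4157.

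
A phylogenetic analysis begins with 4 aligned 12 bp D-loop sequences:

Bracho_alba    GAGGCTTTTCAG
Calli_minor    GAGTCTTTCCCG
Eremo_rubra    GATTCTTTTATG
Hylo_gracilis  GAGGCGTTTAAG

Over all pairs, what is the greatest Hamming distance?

Pairwise Hamming distances:
  Bracho_alba vs Calli_minor: 3
  Bracho_alba vs Eremo_rubra: 4
  Bracho_alba vs Hylo_gracilis: 2
  Calli_minor vs Eremo_rubra: 4
  Calli_minor vs Hylo_gracilis: 5
  Eremo_rubra vs Hylo_gracilis: 4
The largest is 5, between Calli_minor and Hylo_gracilis.

5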